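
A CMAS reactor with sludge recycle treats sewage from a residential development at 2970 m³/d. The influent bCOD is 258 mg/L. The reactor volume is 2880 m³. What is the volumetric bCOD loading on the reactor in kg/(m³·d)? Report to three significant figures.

L_v ≈ 0.266 kg bCOD/(m³·d)

Applied bCOD load per unit volume = Q·S₀/V = (2970 × 258/1000)/2880 = 0.2661 kg bCOD·m⁻³·d⁻¹.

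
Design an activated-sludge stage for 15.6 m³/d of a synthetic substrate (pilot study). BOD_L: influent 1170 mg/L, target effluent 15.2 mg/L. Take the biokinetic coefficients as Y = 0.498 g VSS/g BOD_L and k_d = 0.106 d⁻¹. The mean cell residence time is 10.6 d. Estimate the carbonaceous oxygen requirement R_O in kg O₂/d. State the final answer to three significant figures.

Correct the yield for decay: Y_obs = Y/(1 + k_d θ_c) = 0.498 / (1 + 0.106 × 10.6) = 0.498 / 2.124 = 0.2345.
Substrate removed = Q·(S₀ − S) = 15.6 m³/d × (1170 − 15.2) g/m³ = 1.8×10^4 g/d = 18.01 kg/d.
Net sludge production P_X = 0.2345 × 18.01 = 4.225 kg VSS/d.
Carbonaceous O₂ demand = substrate oxidised − cell-mass equivalent = 18.01 − 1.42 × 4.225 = 12.02 kg O₂/d.

R_O ≈ 12.0 kg O₂/d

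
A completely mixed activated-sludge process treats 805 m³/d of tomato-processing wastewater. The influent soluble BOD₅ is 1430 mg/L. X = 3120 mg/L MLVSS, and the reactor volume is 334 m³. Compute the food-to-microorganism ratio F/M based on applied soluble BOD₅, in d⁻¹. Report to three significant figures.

Food-to-microorganism ratio F/M = Q S₀ / (V X) = 805 × 1430 / (334.0 × 3120) = 1.105 d⁻¹.

F/M ≈ 1.10 d⁻¹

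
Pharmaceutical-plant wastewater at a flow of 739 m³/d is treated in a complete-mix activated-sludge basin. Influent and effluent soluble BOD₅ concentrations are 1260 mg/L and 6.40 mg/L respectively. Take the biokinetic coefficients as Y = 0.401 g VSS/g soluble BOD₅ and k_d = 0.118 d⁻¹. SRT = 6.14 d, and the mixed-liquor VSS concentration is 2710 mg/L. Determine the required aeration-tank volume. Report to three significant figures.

From the SRT design equation V = Y Q (S₀−S) θ_c / [X (1 + k_d θ_c)] = 0.401 × 739 × (1260 − 6.40) × 6.14 / [2710 × (1 + 0.118 × 6.14)] = 2.28×10^6 / 4673 = 488.1 m³.

V ≈ 488 m³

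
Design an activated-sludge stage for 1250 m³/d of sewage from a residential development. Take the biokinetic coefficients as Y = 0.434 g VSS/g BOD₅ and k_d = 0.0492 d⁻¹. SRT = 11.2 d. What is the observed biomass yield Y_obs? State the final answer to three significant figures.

Y_obs ≈ 0.280 g VSS/g BOD₅

The observed yield is Y_obs = Y/(1 + k_d·θ_c) = 0.434 / (1 + 0.0492 × 11.2) = 0.434 / 1.551 = 0.2798 g VSS per g BOD₅ removed.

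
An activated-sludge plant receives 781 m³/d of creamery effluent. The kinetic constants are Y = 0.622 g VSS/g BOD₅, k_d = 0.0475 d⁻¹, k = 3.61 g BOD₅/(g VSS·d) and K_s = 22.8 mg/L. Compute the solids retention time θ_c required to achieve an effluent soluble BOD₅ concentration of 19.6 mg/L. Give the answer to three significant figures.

θ_c ≈ 1.01 d

From 1/θ_c = Y·k·S/(K_s + S) − k_d: Y·k·S/(K_s+S) = 0.622 × 3.61 × 19.6 / (22.8 + 19.6) = 1.038 d⁻¹.
Then 1/θ_c = μ − k_d = 1.038 − 0.0475 = 0.9905 d⁻¹, giving θ_c = 1.010 d.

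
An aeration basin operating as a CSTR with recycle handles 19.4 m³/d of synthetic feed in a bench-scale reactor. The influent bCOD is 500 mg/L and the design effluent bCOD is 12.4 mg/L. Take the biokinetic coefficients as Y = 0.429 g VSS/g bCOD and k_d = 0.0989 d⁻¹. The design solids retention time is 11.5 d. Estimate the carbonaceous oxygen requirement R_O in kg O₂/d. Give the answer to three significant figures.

R_O ≈ 6.76 kg O₂/d

Correct the yield for decay: Y_obs = Y/(1 + k_d θ_c) = 0.429 / (1 + 0.0989 × 11.5) = 0.429 / 2.137 = 0.2007.
Q·(S₀ − S) = 19.4 × (500 − 12.4) × 10⁻³ = 9.459 kg/d removed.
P_X = Y_obs·Q·(S₀ − S) = 0.2007 × 9.459 = 1.899 kg VSS/d.
Carbonaceous O₂ demand = substrate oxidised − cell-mass equivalent = 9.459 − 1.42 × 1.899 = 6.763 kg O₂/d.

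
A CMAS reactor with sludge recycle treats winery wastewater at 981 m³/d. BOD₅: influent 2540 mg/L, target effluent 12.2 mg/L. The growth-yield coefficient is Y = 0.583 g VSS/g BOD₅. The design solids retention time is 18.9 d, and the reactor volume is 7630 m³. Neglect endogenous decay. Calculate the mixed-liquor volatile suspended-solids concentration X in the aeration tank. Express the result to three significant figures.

Without decay, X = Y Q (S₀−S) θ_c / V = 0.583 × 981 × (2540 − 12.2) × 18.9 / 7630 = 3581 mg/L.

X ≈ 3580 mg/L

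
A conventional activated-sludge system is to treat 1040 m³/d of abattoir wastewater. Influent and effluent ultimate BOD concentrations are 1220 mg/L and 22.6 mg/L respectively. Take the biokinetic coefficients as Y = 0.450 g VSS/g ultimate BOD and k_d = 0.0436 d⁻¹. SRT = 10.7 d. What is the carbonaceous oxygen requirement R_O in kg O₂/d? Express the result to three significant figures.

R_O ≈ 703 kg O₂/d

Y_obs = Y / (1 + k_d θ_c) = 0.450 / (1 + 0.0436 × 10.7) = 0.450 / 1.467 = 0.3068.
Q·(S₀ − S) = 1040 × (1220 − 22.6) × 10⁻³ = 1245 kg/d removed.
Net sludge production P_X = 0.3068 × 1245 = 382.1 kg VSS/d.
R_O = Q·ΔS − 1.42 P_X = 1245 − 542.6 = 702.7 kg O₂/d.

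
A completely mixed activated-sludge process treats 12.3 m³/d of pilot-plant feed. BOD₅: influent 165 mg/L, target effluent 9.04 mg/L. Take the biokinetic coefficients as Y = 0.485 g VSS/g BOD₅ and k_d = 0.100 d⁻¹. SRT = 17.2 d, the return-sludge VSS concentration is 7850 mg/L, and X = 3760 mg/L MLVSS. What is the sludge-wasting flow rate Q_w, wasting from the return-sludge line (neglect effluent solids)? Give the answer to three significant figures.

Steady-state biomass mass balance: V·X·(1 + k_d·θ_c) = Y·Q·(S₀ − S)·θ_c, so V = 0.485 × 12.3 × (165 − 9.04) × 17.2 / [3760 × (1 + 0.100 × 17.2)] = 1.6×10^4 / 10227 = 1.565 m³.
θ_c = V·X/(Q_w·X_r) when wasting from the recycle, so Q_w = V·X/(θ_c·X_r) = 1.565 × 3760 / (17.2 × 7850) = 0.04357 m³/d.

Q_w ≈ 0.0436 m³/d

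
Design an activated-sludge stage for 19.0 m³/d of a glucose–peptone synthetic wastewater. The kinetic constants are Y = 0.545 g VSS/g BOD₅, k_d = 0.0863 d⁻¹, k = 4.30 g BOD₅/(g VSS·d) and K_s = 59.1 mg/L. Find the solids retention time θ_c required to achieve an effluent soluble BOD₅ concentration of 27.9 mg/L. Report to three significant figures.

At the target effluent, Y k S/(K_s+S) = 0.545×4.30×27.9/87.00 = 0.7515 d⁻¹.
θ_c = 1/(μ − k_d) = 1/(0.7515 − 0.0863) = 1/0.6652 = 1.503 d.

θ_c ≈ 1.50 d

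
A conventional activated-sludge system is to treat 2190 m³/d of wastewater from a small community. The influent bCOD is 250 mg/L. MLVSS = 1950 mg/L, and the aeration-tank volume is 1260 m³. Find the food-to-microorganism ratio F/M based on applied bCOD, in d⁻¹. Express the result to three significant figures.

F/M = applied load / biomass = Q·S₀/(V·X) = 2190 × 250 / (1260 × 1950) = 0.2228 d⁻¹.

F/M ≈ 0.223 d⁻¹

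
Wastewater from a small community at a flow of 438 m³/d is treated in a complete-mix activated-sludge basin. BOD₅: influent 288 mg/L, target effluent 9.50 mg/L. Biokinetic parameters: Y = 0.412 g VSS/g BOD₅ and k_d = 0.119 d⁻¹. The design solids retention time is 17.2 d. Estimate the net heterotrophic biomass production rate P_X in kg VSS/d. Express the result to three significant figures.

Observed yield with endogenous decay: Y_obs = Y / (1 + k_d·θ_c) = 0.412 / (1 + 0.119 × 17.2) = 0.412 / 3.047 = 0.1352 g VSS/g BOD₅.
Mass of BOD₅ removed per day: Q(S₀ − S) = 438 × 278.5 g/m³ = 122.0 kg/d.
So the net sludge growth is P_X = 0.1352 × 122.0 = 16.50 kg VSS/d.

P_X ≈ 16.5 kg VSS/d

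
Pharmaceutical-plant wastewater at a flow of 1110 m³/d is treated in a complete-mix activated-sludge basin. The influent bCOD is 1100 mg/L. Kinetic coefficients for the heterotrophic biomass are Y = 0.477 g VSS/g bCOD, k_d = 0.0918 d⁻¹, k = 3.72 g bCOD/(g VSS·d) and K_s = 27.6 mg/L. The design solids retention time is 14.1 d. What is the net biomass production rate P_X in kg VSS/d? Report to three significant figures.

From the Monod/SRT balance for a CMAS, S = K_s·(1+k_d θ_c)/[θ_c·(Y k − k_d) − 1] = 27.6 × (1 + 0.0918 × 14.1) / [14.1 × (0.477 × 3.72 − 0.0918) − 1] = 63.32 / 22.73 = 2.787 mg/L.
Y_obs = Y / (1 + k_d θ_c) = 0.477 / (1 + 0.0918 × 14.1) = 0.477 / 2.294 = 0.2079.
Mass of bCOD removed per day: Q(S₀ − S) = 1110 × 1097 g/m³ = 1218 kg/d.
So the net sludge growth is P_X = 0.2079 × 1218 = 253.2 kg VSS/d.

P_X ≈ 253 kg VSS/d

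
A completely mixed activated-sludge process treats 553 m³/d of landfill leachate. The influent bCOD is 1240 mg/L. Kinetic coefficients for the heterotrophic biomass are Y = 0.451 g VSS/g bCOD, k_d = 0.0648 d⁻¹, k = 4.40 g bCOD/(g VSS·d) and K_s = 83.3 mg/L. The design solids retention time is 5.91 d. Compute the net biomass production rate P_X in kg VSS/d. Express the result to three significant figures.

For a completely mixed reactor with recycle the Lawrence–McCarty relation gives S = K_s·(1 + k_d·θ_c) / [θ_c·(Y·k − k_d) − 1] = 83.3 × (1 + 0.0648 × 5.91) / [5.91 × (0.451 × 4.40 − 0.0648) − 1] = 115.2 / 10.34 = 11.14 mg/L.
Observed yield with endogenous decay: Y_obs = Y / (1 + k_d·θ_c) = 0.451 / (1 + 0.0648 × 5.91) = 0.451 / 1.383 = 0.3261 g VSS/g bCOD.
ΔS = 1240 − 11.1 = 1229 mg/L, so the substrate removal rate is 553 × 1229/1000 = 679.6 kg bCOD/d.
Biomass produced: P_X = Y_obs·Q·ΔS = 0.3261 × 679.6 ≈ 221.6 kg VSS/d.

P_X ≈ 222 kg VSS/d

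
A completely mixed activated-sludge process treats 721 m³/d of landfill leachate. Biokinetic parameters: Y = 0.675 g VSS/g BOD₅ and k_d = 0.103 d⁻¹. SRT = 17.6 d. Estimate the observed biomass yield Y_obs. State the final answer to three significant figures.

Observed yield with endogenous decay: Y_obs = Y / (1 + k_d·θ_c) = 0.675 / (1 + 0.103 × 17.6) = 0.675 / 2.813 = 0.2400 g VSS/g BOD₅.

Y_obs ≈ 0.240 g VSS/g BOD₅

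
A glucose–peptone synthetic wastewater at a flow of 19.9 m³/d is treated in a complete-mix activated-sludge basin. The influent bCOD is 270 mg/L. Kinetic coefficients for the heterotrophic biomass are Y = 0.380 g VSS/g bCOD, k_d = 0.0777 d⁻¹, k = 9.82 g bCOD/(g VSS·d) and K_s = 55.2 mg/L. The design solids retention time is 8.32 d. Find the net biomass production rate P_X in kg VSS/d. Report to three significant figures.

P_X ≈ 1.23 kg VSS/d

Effluent substrate depends only on kinetics and SRT: S = K_s(1 + k_d θ_c) / [θ_c(Yk − k_d) − 1] = 55.2 × (1 + 0.0777 × 8.32) / [8.32 × (0.380 × 9.82 − 0.0777) − 1] = 90.88 / 29.40 = 3.091 mg/L.
Y_obs = Y / (1 + k_d θ_c) = 0.380 / (1 + 0.0777 × 8.32) = 0.380 / 1.646 = 0.2308.
Q·(S₀ − S) = 19.9 × (270 − 3.09) × 10⁻³ = 5.312 kg/d removed.
P_X = Y_obs · Q(S₀ − S) = 0.2308 × 5.312 = 1.226 kg VSS/d.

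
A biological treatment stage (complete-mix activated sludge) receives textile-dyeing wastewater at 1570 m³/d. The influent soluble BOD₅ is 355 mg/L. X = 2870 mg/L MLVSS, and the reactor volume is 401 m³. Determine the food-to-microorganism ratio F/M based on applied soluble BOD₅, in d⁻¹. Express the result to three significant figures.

F/M = Q·S₀ / (V·X) = 1570 × 355 / (401.0 × 2870) = 0.4843 g soluble BOD₅·(g VSS·d)⁻¹.

F/M ≈ 0.484 d⁻¹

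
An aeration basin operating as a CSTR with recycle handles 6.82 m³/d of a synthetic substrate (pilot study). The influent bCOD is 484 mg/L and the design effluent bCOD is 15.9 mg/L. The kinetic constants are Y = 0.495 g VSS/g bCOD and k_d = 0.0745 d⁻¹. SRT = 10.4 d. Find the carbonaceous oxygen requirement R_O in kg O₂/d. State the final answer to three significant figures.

Y_obs = Y / (1 + k_d θ_c) = 0.495 / (1 + 0.0745 × 10.4) = 0.495 / 1.775 = 0.2789.
Q·(S₀ − S) = 6.82 × (484 − 15.9) × 10⁻³ = 3.192 kg/d removed.
Net sludge production P_X = 0.2789 × 3.192 = 0.8904 kg VSS/d.
R_O = Q·ΔS − 1.42 P_X = 3.192 − 1.264 = 1.928 kg O₂/d.

R_O ≈ 1.93 kg O₂/d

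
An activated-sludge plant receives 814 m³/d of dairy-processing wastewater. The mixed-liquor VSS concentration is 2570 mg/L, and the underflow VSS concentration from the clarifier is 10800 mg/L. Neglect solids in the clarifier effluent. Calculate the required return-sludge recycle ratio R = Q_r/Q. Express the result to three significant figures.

R ≈ 0.312

R = Q_r/Q = X/(X_r − X) = 2570 / (10800 − 2570) = 0.3123.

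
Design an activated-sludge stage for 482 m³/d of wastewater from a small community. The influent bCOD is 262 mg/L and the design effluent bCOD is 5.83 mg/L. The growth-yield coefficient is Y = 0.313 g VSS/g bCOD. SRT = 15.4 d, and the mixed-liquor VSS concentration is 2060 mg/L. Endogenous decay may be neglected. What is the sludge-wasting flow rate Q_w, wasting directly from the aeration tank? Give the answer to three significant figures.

Q_w ≈ 18.8 m³/d

Biomass mass balance (decay neglected): V·X = Y·Q·(S₀ − S)·θ_c, so V = 0.313 × 482 × (262 − 5.83) × 15.4 / 2060 = 288.9 m³.
Wasting from the aeration tank: Q_w = V / θ_c = 288.9 / 15.4 = 18.76 m³/d.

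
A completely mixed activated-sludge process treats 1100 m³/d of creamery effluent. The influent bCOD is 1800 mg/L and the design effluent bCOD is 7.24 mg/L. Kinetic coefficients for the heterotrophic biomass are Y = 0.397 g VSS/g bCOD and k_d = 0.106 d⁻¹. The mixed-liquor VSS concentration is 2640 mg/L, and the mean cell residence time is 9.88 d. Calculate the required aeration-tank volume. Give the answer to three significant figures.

From the SRT design equation V = Y Q (S₀−S) θ_c / [X (1 + k_d θ_c)] = 0.397 × 1100 × (1800 − 7.24) × 9.88 / [2640 × (1 + 0.106 × 9.88)] = 7.74×10^6 / 5405 = 1431 m³.

V ≈ 1430 m³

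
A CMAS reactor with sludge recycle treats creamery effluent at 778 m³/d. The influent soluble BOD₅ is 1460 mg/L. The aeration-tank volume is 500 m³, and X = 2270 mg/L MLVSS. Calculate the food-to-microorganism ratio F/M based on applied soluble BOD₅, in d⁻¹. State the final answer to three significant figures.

F/M ≈ 1.00 d⁻¹

Food-to-microorganism ratio F/M = Q S₀ / (V X) = 778 × 1460 / (500.0 × 2270) = 1.001 d⁻¹.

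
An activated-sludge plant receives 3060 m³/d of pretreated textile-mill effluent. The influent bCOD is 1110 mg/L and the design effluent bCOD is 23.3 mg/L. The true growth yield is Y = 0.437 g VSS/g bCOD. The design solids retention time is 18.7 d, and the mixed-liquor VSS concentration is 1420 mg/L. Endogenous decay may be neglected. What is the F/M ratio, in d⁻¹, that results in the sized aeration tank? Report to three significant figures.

F/M ≈ 0.125 d⁻¹

With k_d = 0 the design equation reduces to V = Y Q (S₀−S) θ_c / X = 0.437 × 3060 × (1110 − 23.3) × 18.7 / 1420 = 19137 m³.
Food-to-microorganism ratio F/M = Q S₀ / (V X) = 3060 × 1110 / (19137 × 1420) = 0.1250 d⁻¹.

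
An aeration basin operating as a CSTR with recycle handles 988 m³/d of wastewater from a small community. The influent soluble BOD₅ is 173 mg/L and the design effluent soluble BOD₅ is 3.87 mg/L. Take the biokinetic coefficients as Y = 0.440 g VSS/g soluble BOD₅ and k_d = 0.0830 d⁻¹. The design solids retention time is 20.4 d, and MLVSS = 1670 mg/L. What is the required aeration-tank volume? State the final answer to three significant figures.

Steady-state biomass mass balance: V·X·(1 + k_d·θ_c) = Y·Q·(S₀ − S)·θ_c, so V = 0.440 × 988 × (173 − 3.87) × 20.4 / [1670 × (1 + 0.0830 × 20.4)] = 1.5×10^6 / 4498 = 333.5 m³.

V ≈ 333 m³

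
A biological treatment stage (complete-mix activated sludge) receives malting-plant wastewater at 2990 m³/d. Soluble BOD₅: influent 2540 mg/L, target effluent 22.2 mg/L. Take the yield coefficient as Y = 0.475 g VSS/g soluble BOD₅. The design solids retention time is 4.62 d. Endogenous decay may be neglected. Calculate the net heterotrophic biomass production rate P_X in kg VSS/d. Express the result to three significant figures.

P_X ≈ 3580 kg VSS/d

With endogenous decay neglected, the observed yield equals the true yield: Y_obs = Y = 0.475 g VSS/g soluble BOD₅.
Q·(S₀ − S) = 2990 × (2540 − 22.2) × 10⁻³ = 7528 kg/d removed.
Biomass produced: P_X = Y_obs·Q·ΔS = 0.4750 × 7528 ≈ 3576 kg VSS/d.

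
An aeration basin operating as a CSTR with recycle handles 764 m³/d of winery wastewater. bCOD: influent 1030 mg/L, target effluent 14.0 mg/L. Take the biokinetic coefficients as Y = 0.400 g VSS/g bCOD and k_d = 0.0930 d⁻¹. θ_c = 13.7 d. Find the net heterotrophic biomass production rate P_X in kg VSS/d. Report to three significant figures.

Correct the yield for decay: Y_obs = Y/(1 + k_d θ_c) = 0.400 / (1 + 0.0930 × 13.7) = 0.400 / 2.274 = 0.1759.
Q·(S₀ − S) = 764 × (1030 − 14.0) × 10⁻³ = 776.2 kg/d removed.
Biomass produced: P_X = Y_obs·Q·ΔS = 0.1759 × 776.2 ≈ 136.5 kg VSS/d.

P_X ≈ 137 kg VSS/d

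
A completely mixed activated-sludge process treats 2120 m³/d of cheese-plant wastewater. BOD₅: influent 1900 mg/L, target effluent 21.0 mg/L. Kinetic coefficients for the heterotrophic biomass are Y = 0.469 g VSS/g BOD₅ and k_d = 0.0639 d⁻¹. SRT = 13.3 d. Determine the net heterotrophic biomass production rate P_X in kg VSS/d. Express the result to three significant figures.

P_X ≈ 1010 kg VSS/d

Y_obs = Y / (1 + k_d θ_c) = 0.469 / (1 + 0.0639 × 13.3) = 0.469 / 1.850 = 0.2535.
Q·(S₀ − S) = 2120 × (1900 − 21.0) × 10⁻³ = 3983 kg/d removed.
P_X = Y_obs · Q(S₀ − S) = 0.2535 × 3983 = 1010 kg VSS/d.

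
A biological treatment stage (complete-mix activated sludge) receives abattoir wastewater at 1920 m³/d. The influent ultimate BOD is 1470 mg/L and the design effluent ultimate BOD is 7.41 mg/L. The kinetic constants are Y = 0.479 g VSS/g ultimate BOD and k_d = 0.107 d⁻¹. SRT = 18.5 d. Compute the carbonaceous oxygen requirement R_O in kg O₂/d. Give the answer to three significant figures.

R_O ≈ 2170 kg O₂/d

Correct the yield for decay: Y_obs = Y/(1 + k_d θ_c) = 0.479 / (1 + 0.107 × 18.5) = 0.479 / 2.979 = 0.1608.
ΔS = 1470 − 7.41 = 1463 mg/L, so the substrate removal rate is 1920 × 1463/1000 = 2808 kg ultimate BOD/d.
Biomass synthesised: P_X = Y_obs × 2808 = 451.5 kg VSS/d.
Carbonaceous O₂ demand = substrate oxidised − cell-mass equivalent = 2808 − 1.42 × 451.5 = 2167 kg O₂/d.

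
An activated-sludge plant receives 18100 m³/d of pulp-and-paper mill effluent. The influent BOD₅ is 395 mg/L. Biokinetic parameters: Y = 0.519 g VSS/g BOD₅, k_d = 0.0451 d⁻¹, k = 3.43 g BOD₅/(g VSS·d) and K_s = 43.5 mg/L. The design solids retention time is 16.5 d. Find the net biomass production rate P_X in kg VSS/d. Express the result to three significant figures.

Effluent substrate depends only on kinetics and SRT: S = K_s(1 + k_d θ_c) / [θ_c(Yk − k_d) − 1] = 43.5 × (1 + 0.0451 × 16.5) / [16.5 × (0.519 × 3.43 − 0.0451) − 1] = 75.87 / 27.63 = 2.746 mg/L.
The observed yield is Y_obs = Y/(1 + k_d·θ_c) = 0.519 / (1 + 0.0451 × 16.5) = 0.519 / 1.744 = 0.2976 g VSS per g BOD₅ removed.
Mass of BOD₅ removed per day: Q(S₀ − S) = 18100 × 392.2 g/m³ = 7100 kg/d.
Net biomass production P_X = Y_obs × Q·(S₀ − S) = 0.2976 × 7100 = 2113 kg VSS/d.

P_X ≈ 2110 kg VSS/d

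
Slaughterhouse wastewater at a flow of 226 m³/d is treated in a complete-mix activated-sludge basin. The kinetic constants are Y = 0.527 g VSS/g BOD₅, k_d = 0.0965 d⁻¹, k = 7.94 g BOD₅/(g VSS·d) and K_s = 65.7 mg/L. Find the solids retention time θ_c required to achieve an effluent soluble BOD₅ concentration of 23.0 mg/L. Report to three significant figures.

θ_c ≈ 1.01 d

At the target effluent, Y k S/(K_s+S) = 0.527×7.94×23.0/88.70 = 1.085 d⁻¹.
1/θ_c = 1.085 − 0.0965 = 0.9885 d⁻¹, so θ_c = 1.012 d.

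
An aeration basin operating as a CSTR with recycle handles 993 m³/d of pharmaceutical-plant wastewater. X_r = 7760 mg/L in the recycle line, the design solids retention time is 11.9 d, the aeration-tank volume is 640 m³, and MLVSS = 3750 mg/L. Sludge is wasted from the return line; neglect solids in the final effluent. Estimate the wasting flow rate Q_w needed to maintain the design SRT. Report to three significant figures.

Q_w = (V·X)/(θ_c X_r) = 640.0 × 3750 / (11.9 × 7760) = 25.99 m³/d.

Q_w ≈ 26.0 m³/d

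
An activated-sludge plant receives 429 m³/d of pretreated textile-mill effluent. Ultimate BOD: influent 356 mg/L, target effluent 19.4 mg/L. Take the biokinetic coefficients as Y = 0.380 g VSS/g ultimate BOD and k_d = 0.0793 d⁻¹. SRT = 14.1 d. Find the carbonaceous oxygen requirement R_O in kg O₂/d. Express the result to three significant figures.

R_O ≈ 108 kg O₂/d

Correct the yield for decay: Y_obs = Y/(1 + k_d θ_c) = 0.380 / (1 + 0.0793 × 14.1) = 0.380 / 2.118 = 0.1794.
Substrate removed = Q·(S₀ − S) = 429 m³/d × (356 − 19.4) g/m³ = 1.44×10^5 g/d = 144.4 kg/d.
P_X = Y_obs·Q·(S₀ − S) = 0.1794 × 144.4 = 25.91 kg VSS/d.
Carbonaceous O₂ demand = substrate oxidised − cell-mass equivalent = 144.4 − 1.42 × 25.91 = 107.6 kg O₂/d.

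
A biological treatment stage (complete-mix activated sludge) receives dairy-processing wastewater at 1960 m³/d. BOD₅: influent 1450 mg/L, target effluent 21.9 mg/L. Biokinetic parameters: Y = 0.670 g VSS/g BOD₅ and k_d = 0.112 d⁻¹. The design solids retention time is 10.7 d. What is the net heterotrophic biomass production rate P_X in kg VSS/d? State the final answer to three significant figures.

P_X ≈ 853 kg VSS/d

Observed yield with endogenous decay: Y_obs = Y / (1 + k_d·θ_c) = 0.670 / (1 + 0.112 × 10.7) = 0.670 / 2.198 = 0.3048 g VSS/g BOD₅.
ΔS = 1450 − 21.9 = 1428 mg/L, so the substrate removal rate is 1960 × 1428/1000 = 2799 kg BOD₅/d.
So the net sludge growth is P_X = 0.3048 × 2799 = 853.1 kg VSS/d.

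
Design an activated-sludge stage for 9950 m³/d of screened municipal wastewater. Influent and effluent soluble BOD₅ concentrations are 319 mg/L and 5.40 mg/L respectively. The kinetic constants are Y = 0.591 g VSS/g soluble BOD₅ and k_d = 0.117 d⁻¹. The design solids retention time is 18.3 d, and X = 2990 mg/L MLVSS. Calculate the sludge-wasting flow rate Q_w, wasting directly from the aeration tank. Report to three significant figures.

Steady-state biomass mass balance: V·X·(1 + k_d·θ_c) = Y·Q·(S₀ − S)·θ_c, so V = 0.591 × 9950 × (319 − 5.40) × 18.3 / [2990 × (1 + 0.117 × 18.3)] = 3.37×10^7 / 9392 = 3593 m³.
Wasting from the aeration tank: Q_w = V / θ_c = 3593 / 18.3 = 196.4 m³/d.

Q_w ≈ 196 m³/d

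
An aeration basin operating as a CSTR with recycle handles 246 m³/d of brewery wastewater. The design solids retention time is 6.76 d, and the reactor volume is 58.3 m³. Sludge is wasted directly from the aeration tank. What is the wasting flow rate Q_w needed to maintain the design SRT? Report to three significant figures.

For wasting at MLVSS concentration, Q_w = V/θ_c = 58.30/6.76 = 8.624 m³/d.

Q_w ≈ 8.62 m³/d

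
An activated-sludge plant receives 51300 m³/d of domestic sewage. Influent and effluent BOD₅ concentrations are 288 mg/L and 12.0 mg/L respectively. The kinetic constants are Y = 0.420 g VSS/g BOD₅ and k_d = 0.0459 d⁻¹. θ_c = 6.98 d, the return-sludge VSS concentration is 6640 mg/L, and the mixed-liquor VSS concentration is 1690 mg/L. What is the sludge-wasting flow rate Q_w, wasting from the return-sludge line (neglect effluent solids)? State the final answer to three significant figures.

Q_w ≈ 678 m³/d

Steady-state biomass mass balance: V·X·(1 + k_d·θ_c) = Y·Q·(S₀ − S)·θ_c, so V = 0.420 × 51300 × (288 − 12.0) × 6.98 / [1690 × (1 + 0.0459 × 6.98)] = 4.15×10^7 / 2231 = 18601 m³.
Q_w = (V·X)/(θ_c X_r) = 18601 × 1690 / (6.98 × 6640) = 678.3 m³/d.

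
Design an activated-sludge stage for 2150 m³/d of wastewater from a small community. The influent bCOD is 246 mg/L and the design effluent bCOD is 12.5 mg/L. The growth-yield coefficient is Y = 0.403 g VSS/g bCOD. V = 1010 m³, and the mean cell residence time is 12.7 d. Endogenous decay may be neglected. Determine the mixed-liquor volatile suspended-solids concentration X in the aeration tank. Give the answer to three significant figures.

Without decay, X = Y Q (S₀−S) θ_c / V = 0.403 × 2150 × (246 − 12.5) × 12.7 / 1010 = 2544 mg/L.

X ≈ 2540 mg/L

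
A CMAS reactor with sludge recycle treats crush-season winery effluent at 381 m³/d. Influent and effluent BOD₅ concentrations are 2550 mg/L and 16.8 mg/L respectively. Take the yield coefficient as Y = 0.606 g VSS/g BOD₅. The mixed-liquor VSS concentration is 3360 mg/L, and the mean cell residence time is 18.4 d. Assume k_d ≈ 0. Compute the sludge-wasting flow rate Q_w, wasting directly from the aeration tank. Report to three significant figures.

Q_w ≈ 174 m³/d

V·X = Y·Q·ΔS·θ_c gives V = 0.606 × 381 × (2550 − 16.8) × 18.4 / 3360 = 3203 m³.
With mixed-liquor wasting, θ_c = V/Q_w, so Q_w = V/θ_c = 3203/18.4 = 174.1 m³/d.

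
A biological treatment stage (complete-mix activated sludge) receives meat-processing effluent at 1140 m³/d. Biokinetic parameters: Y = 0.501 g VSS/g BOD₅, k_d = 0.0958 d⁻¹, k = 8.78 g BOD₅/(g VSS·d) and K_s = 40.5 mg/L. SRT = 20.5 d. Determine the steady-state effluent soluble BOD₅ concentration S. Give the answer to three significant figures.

For a completely mixed reactor with recycle the Lawrence–McCarty relation gives S = K_s·(1 + k_d·θ_c) / [θ_c·(Y·k − k_d) − 1] = 40.5 × (1 + 0.0958 × 20.5) / [20.5 × (0.501 × 8.78 − 0.0958) − 1] = 120.0 / 87.21 = 1.376 mg/L.

S ≈ 1.38 mg/L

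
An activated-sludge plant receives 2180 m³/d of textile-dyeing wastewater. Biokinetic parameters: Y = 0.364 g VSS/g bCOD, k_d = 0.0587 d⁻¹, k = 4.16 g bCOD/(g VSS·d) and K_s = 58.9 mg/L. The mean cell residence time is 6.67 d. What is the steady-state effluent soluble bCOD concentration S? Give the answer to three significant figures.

Effluent substrate depends only on kinetics and SRT: S = K_s(1 + k_d θ_c) / [θ_c(Yk − k_d) − 1] = 58.9 × (1 + 0.0587 × 6.67) / [6.67 × (0.364 × 4.16 − 0.0587) − 1] = 81.96 / 8.708 = 9.412 mg/L.

S ≈ 9.41 mg/L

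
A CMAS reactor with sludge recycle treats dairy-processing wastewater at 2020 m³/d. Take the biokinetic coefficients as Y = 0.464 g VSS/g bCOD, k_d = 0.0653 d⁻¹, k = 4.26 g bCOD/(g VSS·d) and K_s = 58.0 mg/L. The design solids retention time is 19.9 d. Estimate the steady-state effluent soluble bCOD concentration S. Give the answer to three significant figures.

Effluent substrate depends only on kinetics and SRT: S = K_s(1 + k_d θ_c) / [θ_c(Yk − k_d) − 1] = 58.0 × (1 + 0.0653 × 19.9) / [19.9 × (0.464 × 4.26 − 0.0653) − 1] = 133.4 / 37.04 = 3.601 mg/L.

S ≈ 3.60 mg/L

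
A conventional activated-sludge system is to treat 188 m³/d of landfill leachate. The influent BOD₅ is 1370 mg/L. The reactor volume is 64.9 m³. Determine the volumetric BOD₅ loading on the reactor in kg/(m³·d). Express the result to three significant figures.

L_v = Q S₀ / V = 188 × 1370 × 10⁻³ / 64.90 = 3.969 kg/(m³·d).

L_v ≈ 3.97 kg BOD₅/(m³·d)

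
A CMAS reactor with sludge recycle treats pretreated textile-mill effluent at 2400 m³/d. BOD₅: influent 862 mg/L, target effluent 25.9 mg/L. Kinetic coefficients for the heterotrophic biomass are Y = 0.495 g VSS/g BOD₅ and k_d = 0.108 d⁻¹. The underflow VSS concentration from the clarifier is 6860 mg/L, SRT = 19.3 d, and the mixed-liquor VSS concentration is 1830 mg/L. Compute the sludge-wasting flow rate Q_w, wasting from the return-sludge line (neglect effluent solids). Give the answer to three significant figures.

Rearranging the biomass balance for a CMAS with decay, V = Y·Q·ΔS·θ_c / [X·(1+k_d θ_c)] = 0.495 × 2400 × (862 − 25.9) × 19.3 / [1830 × (1 + 0.108 × 19.3)] = 1.92×10^7 / 5644 = 3396 m³.
Wasting from the return line (neglecting effluent solids): Q_w = V·X / (θ_c·X_r) = 3396 × 1830 / (19.3 × 6860) = 46.94 m³/d.

Q_w ≈ 46.9 m³/d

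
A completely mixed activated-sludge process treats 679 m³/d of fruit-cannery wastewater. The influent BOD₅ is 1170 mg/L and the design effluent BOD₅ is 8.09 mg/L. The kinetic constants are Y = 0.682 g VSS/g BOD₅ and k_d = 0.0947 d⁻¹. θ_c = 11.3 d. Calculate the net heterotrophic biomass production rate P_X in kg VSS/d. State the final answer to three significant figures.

P_X ≈ 260 kg VSS/d

Observed yield with endogenous decay: Y_obs = Y / (1 + k_d·θ_c) = 0.682 / (1 + 0.0947 × 11.3) = 0.682 / 2.070 = 0.3295 g VSS/g BOD₅.
Q·(S₀ − S) = 679 × (1170 − 8.09) × 10⁻³ = 788.9 kg/d removed.
So the net sludge growth is P_X = 0.3295 × 788.9 = 259.9 kg VSS/d.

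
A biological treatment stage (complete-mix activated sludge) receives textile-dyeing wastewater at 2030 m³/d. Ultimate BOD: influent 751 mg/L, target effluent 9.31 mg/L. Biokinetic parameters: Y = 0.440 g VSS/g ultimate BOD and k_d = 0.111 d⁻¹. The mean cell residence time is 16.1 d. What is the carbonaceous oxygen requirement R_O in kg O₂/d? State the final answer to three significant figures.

R_O ≈ 1170 kg O₂/d

The observed yield is Y_obs = Y/(1 + k_d·θ_c) = 0.440 / (1 + 0.111 × 16.1) = 0.440 / 2.787 = 0.1579 g VSS per g ultimate BOD removed.
Substrate removed = Q·(S₀ − S) = 2030 m³/d × (751 − 9.31) g/m³ = 1.51×10^6 g/d = 1506 kg/d.
Net sludge production P_X = 0.1579 × 1506 = 237.7 kg VSS/d.
R_O = Q·ΔS − 1.42 P_X = 1506 − 337.5 = 1168 kg O₂/d.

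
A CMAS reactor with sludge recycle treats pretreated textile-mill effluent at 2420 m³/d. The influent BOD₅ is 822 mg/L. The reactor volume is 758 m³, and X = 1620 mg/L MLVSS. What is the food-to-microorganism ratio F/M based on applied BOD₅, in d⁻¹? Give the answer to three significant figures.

F/M = applied load / biomass = Q·S₀/(V·X) = 2420 × 822 / (758.0 × 1620) = 1.620 d⁻¹.

F/M ≈ 1.62 d⁻¹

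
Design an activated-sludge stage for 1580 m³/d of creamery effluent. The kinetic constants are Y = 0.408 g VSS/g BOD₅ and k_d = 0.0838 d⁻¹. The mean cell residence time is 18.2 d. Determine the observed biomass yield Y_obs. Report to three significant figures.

Y_obs ≈ 0.162 g VSS/g BOD₅

Correct the yield for decay: Y_obs = Y/(1 + k_d θ_c) = 0.408 / (1 + 0.0838 × 18.2) = 0.408 / 2.525 = 0.1616.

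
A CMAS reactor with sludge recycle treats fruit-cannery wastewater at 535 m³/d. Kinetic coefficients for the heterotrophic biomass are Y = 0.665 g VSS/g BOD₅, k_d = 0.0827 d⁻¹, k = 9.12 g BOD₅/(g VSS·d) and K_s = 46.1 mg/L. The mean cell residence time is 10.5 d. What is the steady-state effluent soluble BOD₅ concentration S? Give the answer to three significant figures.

S ≈ 1.39 mg/L

For a completely mixed reactor with recycle the Lawrence–McCarty relation gives S = K_s·(1 + k_d·θ_c) / [θ_c·(Y·k − k_d) − 1] = 46.1 × (1 + 0.0827 × 10.5) / [10.5 × (0.665 × 9.12 − 0.0827) − 1] = 86.13 / 61.81 = 1.393 mg/L.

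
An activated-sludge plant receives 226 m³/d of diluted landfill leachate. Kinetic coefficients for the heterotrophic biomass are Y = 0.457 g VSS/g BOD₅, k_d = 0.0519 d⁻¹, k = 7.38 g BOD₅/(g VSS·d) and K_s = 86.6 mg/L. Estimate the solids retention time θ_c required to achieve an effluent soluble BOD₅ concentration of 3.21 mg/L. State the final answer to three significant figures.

θ_c ≈ 14.6 d

At the target effluent, Y k S/(K_s+S) = 0.457×7.38×3.21/89.81 = 0.1205 d⁻¹.
1/θ_c = 0.1205 − 0.0519 = 0.06865 d⁻¹, so θ_c = 14.57 d.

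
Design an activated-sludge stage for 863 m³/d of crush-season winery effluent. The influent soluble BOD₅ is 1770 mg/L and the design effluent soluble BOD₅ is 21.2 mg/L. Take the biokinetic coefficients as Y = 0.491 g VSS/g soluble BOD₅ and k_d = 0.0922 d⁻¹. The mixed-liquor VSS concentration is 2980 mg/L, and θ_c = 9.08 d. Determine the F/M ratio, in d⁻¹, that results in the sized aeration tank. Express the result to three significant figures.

F/M ≈ 0.417 d⁻¹

From the SRT design equation V = Y Q (S₀−S) θ_c / [X (1 + k_d θ_c)] = 0.491 × 863 × (1770 − 21.2) × 9.08 / [2980 × (1 + 0.0922 × 9.08)] = 6.73×10^6 / 5475 = 1229 m³.
F/M = Q·S₀ / (V·X) = 863 × 1770 / (1229 × 2980) = 0.4171 g soluble BOD₅·(g VSS·d)⁻¹.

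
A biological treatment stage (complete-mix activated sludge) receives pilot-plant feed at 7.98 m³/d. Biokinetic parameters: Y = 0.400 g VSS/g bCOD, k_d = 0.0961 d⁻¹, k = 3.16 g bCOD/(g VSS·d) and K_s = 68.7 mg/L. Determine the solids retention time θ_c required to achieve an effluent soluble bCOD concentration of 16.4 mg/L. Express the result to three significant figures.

θ_c ≈ 6.78 d

At the target effluent, Y k S/(K_s+S) = 0.400×3.16×16.4/85.10 = 0.2436 d⁻¹.
θ_c = 1/(μ − k_d) = 1/(0.2436 − 0.0961) = 1/0.1475 = 6.780 d.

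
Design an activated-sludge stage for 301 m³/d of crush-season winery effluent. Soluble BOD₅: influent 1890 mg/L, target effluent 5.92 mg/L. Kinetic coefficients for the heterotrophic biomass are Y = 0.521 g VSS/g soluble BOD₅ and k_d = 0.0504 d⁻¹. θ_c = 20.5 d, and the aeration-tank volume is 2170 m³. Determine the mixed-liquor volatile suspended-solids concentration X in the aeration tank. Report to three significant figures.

Solving the biomass balance for X: X = Y Q (S₀−S) θ_c / [V (1+k_d θ_c)] = 0.521 × 301 × (1890 − 5.92) × 20.5 / [2170 × (1 + 0.0504 × 20.5)] = 1373 mg/L.

X ≈ 1370 mg/L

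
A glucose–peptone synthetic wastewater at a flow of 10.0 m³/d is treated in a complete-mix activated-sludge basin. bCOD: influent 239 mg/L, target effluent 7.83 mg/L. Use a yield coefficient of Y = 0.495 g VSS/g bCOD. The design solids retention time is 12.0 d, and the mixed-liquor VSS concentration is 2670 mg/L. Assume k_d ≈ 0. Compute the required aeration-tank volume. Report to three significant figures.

Biomass mass balance (decay neglected): V·X = Y·Q·(S₀ − S)·θ_c, so V = 0.495 × 10.0 × (239 − 7.83) × 12.0 / 2670 = 5.143 m³.

V ≈ 5.14 m³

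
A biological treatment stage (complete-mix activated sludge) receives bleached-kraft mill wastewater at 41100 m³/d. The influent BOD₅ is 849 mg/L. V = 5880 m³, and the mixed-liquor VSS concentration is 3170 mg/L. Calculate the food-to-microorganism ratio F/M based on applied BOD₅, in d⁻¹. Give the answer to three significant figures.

Food-to-microorganism ratio F/M = Q S₀ / (V X) = 41100 × 849 / (5880 × 3170) = 1.872 d⁻¹.

F/M ≈ 1.87 d⁻¹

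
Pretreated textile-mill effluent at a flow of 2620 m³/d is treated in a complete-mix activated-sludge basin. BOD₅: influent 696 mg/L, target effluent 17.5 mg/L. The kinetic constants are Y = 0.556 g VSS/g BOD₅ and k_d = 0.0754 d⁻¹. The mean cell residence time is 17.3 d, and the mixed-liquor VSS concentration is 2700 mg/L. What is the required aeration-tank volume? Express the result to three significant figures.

V ≈ 2750 m³

Rearranging the biomass balance for a CMAS with decay, V = Y·Q·ΔS·θ_c / [X·(1+k_d θ_c)] = 0.556 × 2620 × (696 − 17.5) × 17.3 / [2700 × (1 + 0.0754 × 17.3)] = 1.71×10^7 / 6222 = 2748 m³.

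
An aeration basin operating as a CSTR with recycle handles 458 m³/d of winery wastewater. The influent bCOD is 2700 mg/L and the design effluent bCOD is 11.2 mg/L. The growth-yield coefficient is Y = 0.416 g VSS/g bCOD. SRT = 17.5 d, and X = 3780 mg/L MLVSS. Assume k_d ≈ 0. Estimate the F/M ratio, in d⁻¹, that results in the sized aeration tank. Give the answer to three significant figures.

F/M ≈ 0.138 d⁻¹

Biomass mass balance (decay neglected): V·X = Y·Q·(S₀ − S)·θ_c, so V = 0.416 × 458 × (2700 − 11.2) × 17.5 / 3780 = 2372 m³.
Food-to-microorganism ratio F/M = Q S₀ / (V X) = 458 × 2700 / (2372 × 3780) = 0.1379 d⁻¹.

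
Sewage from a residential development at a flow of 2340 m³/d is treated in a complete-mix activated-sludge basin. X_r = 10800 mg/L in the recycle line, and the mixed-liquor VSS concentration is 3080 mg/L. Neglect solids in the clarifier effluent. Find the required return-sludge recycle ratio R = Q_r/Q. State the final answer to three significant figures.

R ≈ 0.399

R = Q_r/Q = X/(X_r − X) = 3080 / (10800 − 3080) = 0.3990.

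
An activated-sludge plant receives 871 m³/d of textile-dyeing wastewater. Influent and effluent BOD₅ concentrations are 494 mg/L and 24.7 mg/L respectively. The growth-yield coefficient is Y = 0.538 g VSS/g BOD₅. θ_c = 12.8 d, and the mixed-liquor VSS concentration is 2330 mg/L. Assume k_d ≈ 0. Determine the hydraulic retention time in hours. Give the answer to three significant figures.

τ ≈ 33.3 h

V·X = Y·Q·ΔS·θ_c gives V = 0.538 × 871 × (494 − 24.7) × 12.8 / 2330 = 1208 m³.
τ = V/Q = 1208/871 = 1.387 d, or 33.29 h.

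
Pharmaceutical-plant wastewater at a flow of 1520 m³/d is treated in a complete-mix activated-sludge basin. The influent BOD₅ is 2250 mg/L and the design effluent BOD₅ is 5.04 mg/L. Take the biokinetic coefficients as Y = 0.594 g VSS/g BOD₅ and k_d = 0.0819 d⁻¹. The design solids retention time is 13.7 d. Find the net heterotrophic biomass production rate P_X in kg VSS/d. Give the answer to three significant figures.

P_X ≈ 955 kg VSS/d

Correct the yield for decay: Y_obs = Y/(1 + k_d θ_c) = 0.594 / (1 + 0.0819 × 13.7) = 0.594 / 2.122 = 0.2799.
ΔS = 2250 − 5.04 = 2245 mg/L, so the substrate removal rate is 1520 × 2245/1000 = 3412 kg BOD₅/d.
P_X = Y_obs · Q(S₀ − S) = 0.2799 × 3412 = 955.2 kg VSS/d.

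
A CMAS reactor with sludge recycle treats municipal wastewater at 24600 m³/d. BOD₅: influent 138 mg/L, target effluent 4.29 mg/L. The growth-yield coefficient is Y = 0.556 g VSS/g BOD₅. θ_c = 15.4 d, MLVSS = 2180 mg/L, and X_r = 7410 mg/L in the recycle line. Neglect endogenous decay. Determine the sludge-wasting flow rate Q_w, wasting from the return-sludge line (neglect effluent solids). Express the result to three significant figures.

V·X = Y·Q·ΔS·θ_c gives V = 0.556 × 24600 × (138 − 4.29) × 15.4 / 2180 = 12919 m³.
Wasting from the return line (neglecting effluent solids): Q_w = V·X / (θ_c·X_r) = 12919 × 2180 / (15.4 × 7410) = 246.8 m³/d.

Q_w ≈ 247 m³/d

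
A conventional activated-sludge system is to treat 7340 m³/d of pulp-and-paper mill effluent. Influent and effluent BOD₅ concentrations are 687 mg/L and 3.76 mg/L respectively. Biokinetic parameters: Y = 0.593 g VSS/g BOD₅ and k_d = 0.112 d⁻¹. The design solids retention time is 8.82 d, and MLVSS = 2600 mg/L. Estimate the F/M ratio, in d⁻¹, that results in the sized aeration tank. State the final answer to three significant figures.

F/M ≈ 0.382 d⁻¹

From the SRT design equation V = Y Q (S₀−S) θ_c / [X (1 + k_d θ_c)] = 0.593 × 7340 × (687 − 3.76) × 8.82 / [2600 × (1 + 0.112 × 8.82)] = 2.62×10^7 / 5168 = 5075 m³.
F/M = Q·S₀ / (V·X) = 7340 × 687 / (5075 × 2600) = 0.3822 g BOD₅·(g VSS·d)⁻¹.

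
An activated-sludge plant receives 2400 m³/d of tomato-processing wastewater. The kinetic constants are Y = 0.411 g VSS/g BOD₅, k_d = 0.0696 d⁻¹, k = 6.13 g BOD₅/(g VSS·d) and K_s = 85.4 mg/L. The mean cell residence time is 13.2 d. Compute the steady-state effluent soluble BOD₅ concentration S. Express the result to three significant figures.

S ≈ 5.23 mg/L

From the Monod/SRT balance for a CMAS, S = K_s·(1+k_d θ_c)/[θ_c·(Y k − k_d) − 1] = 85.4 × (1 + 0.0696 × 13.2) / [13.2 × (0.411 × 6.13 − 0.0696) − 1] = 163.9 / 31.34 = 5.229 mg/L.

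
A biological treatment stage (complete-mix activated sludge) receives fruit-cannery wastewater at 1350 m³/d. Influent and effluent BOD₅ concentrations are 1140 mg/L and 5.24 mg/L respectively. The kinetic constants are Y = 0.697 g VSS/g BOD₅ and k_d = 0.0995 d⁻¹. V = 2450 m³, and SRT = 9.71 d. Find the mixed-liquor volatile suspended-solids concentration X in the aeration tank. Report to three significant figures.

X ≈ 2150 mg/L

Solving the biomass balance for X: X = Y Q (S₀−S) θ_c / [V (1+k_d θ_c)] = 0.697 × 1350 × (1140 − 5.24) × 9.71 / [2450 × (1 + 0.0995 × 9.71)] = 2152 mg/L.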